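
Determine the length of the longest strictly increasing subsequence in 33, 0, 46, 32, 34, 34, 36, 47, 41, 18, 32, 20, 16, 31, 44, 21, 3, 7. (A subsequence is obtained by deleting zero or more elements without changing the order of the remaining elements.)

6

Let dp[i] be the longest increasing subsequence ending at position i. Then dp = [1, 1, 2, 2, 3, 3, 4, 5, 5, 2, 3, 3, 2, 4, 6, 4, 2, 3].
The maximum is 6; one witness is 0, 32, 34, 36, 41, 44 at positions 2,4,5,7,9,15.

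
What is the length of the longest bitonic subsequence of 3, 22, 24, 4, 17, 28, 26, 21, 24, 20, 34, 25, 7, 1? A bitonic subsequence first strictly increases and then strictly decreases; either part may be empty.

9

One longest bitonic subsequence is 3, 22, 24, 28, 26, 24, 20, 7, 1 (positions 1,2,3,6,7,9,10,13,14): it rises to 28 then falls. Length 9 is optimal.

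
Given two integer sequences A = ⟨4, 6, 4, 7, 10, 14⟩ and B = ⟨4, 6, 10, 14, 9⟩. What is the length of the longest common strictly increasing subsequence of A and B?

A longest common strictly increasing subsequence is 4, 6, 10, 14 (length 4); it appears in order in both A and B, and no longer such subsequence exists.

4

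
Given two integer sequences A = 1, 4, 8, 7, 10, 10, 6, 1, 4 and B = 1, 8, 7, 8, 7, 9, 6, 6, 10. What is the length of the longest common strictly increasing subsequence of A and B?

For each value that appears in both, track the longest common increasing run ending there.
The best achievable length is 3; one witness is 1, 8, 10 (A-positions 1,3,5, B-positions 1,2,9).

3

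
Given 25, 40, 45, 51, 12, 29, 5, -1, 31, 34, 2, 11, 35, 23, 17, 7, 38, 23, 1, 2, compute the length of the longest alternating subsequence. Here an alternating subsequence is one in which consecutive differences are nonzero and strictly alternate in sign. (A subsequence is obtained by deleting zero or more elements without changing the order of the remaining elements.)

A longest alternating subsequence is 25, 40, 12, 29, 5, 31, 2, 35, 23, 38, 1, 2 (positions 1,2,5,6,7,9,11,13,14,17,19,20); its 11 consecutive differences strictly alternate in sign, and length 12 is optimal.

12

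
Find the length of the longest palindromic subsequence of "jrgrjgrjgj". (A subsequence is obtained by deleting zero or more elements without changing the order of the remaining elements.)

7

Using dp[i][j] = 2 + dp[i+1][j−1] if the ends match, else max(dp[i+1][j], dp[i][j−1]):
dp[1][10] = 7. A witness is jgjrjgj at positions 1,3,5,7,8,9,10.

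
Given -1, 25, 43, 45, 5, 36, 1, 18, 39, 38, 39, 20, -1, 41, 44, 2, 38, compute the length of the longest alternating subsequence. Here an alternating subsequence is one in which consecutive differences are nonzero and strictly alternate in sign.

12

Track the best alternating length ending on an up-step vs a down-step at each position: up/down = 1/1, 2/1, 2/1, 2/1, 2/3, 4/3, 2/5, 6/5, 6/3, 6/7, 8/3, 6/9, 1/9, 10/3, 10/3, 10/11, 12/11.
The maximum over both is 12; one such subsequence is -1, 25, 5, 36, 1, 39, 38, 39, 20, 41, 2, 38.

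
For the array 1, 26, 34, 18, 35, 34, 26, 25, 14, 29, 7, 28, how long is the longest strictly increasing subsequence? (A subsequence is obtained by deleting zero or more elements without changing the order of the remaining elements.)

4

Scanning left to right, the best length ending at each element is: 1→1, 26→2, 34→3, 18→2, 35→4, 34→3, 26→3, 25→3, 14→2, 29→4, 7→2, 28→4.
So the longest increasing subsequence has length 4, e.g. 1, 26, 34, 35.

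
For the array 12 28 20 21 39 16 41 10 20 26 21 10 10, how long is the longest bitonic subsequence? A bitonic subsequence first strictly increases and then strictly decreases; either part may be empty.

One longest bitonic subsequence is 12, 20, 21, 39, 41, 26, 21, 10 (positions 1,3,4,5,7,10,11,13): it rises to 41 then falls. Length 8 is optimal.

8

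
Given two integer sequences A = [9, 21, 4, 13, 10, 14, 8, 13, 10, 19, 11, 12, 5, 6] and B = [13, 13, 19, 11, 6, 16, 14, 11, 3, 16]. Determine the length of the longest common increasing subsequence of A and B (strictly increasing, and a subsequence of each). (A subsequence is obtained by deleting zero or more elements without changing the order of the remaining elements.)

2

For each value that appears in both, track the longest common increasing run ending there.
The best achievable length is 2; one witness is 13, 19 (A-positions 4,10, B-positions 1,3).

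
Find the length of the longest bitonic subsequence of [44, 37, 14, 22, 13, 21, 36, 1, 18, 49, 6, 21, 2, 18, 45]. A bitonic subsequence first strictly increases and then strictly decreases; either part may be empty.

7

One longest bitonic subsequence is 44, 37, 22, 21, 18, 6, 2 (positions 1,2,4,6,9,11,13): it rises to 44 then falls. Length 7 is optimal.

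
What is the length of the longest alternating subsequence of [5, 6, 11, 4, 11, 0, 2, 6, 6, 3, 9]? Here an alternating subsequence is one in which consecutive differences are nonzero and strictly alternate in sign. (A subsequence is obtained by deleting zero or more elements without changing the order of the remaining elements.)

8

A longest alternating subsequence is 5, 6, 4, 11, 0, 6, 3, 9 (positions 1,2,4,5,6,8,10,11); its 7 consecutive differences strictly alternate in sign, and length 8 is optimal.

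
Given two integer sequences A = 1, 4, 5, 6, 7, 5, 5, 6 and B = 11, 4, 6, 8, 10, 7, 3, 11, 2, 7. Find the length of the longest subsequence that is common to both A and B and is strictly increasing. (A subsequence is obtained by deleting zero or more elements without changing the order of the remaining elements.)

For each value that appears in both, track the longest common increasing run ending there.
The best achievable length is 3; one witness is 4, 6, 7 (A-positions 2,4,5, B-positions 2,3,6).

3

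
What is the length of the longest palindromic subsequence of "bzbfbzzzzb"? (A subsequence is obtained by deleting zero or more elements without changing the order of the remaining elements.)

One longest palindromic subsequence is bzzzzzb (positions 1,2,6,7,8,9,10); it reads the same forward and backward, and the interval DP gives dp[1][10] = 7.

7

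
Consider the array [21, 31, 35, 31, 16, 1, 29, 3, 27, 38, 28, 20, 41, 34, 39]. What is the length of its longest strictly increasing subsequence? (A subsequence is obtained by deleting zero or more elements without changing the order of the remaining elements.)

One longest increasing subsequence is 1, 3, 27, 28, 34, 39 (positions 6,8,9,11,14,15), of length 6; no longer one exists.

6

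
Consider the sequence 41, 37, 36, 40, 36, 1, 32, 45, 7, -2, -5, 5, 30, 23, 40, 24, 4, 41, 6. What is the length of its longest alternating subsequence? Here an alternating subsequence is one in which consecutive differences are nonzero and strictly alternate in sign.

12

A longest alternating subsequence is 41, 37, 40, 1, 32, 7, 30, 23, 40, 24, 41, 6 (positions 1,2,4,6,7,9,13,14,15,16,18,19); its 11 consecutive differences strictly alternate in sign, and length 12 is optimal.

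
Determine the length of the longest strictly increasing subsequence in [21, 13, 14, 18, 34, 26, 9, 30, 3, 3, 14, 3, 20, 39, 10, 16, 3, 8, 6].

One longest increasing subsequence is 13, 14, 18, 26, 30, 39 (positions 2,3,4,6,8,14), of length 6; no longer one exists.

6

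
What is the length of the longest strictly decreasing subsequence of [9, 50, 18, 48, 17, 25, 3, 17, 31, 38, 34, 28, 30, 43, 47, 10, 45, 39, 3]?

Scanning left to right, the best length ending at each element is: 9→1, 50→1, 18→2, 48→2, 17→3, 25→3, 3→4, 17→4, 31→3, 38→3, 34→4, 28→5, 30→5, 43→3, 47→3, 10→6, 45→4, 39→5, 3→7.
So the longest decreasing subsequence has length 7, e.g. 50, 48, 38, 34, 28, 10, 3.

7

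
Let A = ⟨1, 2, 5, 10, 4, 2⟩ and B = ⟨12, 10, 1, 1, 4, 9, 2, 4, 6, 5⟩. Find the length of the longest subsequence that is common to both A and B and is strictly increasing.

3

A longest common strictly increasing subsequence is 1, 2, 4 (length 3); it appears in order in both A and B, and no longer such subsequence exists.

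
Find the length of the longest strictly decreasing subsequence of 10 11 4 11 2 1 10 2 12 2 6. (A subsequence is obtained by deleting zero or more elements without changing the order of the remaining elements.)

Let dp[i] be the longest decreasing subsequence ending at position i. Then dp = [1, 1, 2, 1, 3, 4, 2, 3, 1, 3, 3].
The maximum is 4; one witness is 10, 4, 2, 1 at positions 1,3,5,6.

4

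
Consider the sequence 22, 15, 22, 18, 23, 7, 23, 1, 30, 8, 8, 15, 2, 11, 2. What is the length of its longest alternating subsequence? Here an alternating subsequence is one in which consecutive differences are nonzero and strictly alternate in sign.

14

A longest alternating subsequence is 22, 15, 22, 18, 23, 7, 23, 1, 30, 8, 15, 2, 11, 2 (positions 1,2,3,4,5,6,7,8,9,10,12,13,14,15); its 13 consecutive differences strictly alternate in sign, and length 14 is optimal.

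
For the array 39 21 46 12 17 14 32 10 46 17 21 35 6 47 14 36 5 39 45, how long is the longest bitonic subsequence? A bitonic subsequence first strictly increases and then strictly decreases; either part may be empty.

8

One longest bitonic subsequence is 12, 14, 17, 21, 35, 47, 36, 5 (positions 4,6,10,11,12,14,16,17): it rises to 47 then falls. Length 8 is optimal.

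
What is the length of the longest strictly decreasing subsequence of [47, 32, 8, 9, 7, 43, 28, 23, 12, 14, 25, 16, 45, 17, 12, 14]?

6

Let dp[i] be the longest decreasing subsequence ending at position i. Then dp = [1, 2, 3, 3, 4, 2, 3, 4, 5, 5, 4, 5, 2, 5, 6, 6].
The maximum is 6; one witness is 47, 32, 28, 23, 14, 12 at positions 1,2,7,8,10,15.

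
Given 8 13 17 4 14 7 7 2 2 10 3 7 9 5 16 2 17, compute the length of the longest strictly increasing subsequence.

6

Let dp[i] be the longest increasing subsequence ending at position i. Then dp = [1, 2, 3, 1, 3, 2, 2, 1, 1, 3, 2, 3, 4, 3, 5, 1, 6].
The maximum is 6; one witness is 2, 3, 7, 9, 16, 17 at positions 8,11,12,13,15,17.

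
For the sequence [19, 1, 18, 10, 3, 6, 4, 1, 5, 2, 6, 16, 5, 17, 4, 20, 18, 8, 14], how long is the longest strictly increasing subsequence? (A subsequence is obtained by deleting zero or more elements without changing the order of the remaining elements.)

Let dp[i] be the longest increasing subsequence ending at position i. Then dp = [1, 1, 2, 2, 2, 3, 3, 1, 4, 2, 5, 6, 4, 7, 3, 8, 8, 6, 7].
The maximum is 8; one witness is 1, 3, 4, 5, 6, 16, 17, 20 at positions 2,5,7,9,11,12,14,16.

8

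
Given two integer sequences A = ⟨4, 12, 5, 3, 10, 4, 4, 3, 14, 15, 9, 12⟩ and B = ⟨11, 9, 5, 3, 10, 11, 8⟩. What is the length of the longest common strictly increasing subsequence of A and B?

2

For each value that appears in both, track the longest common increasing run ending there.
The best achievable length is 2; one witness is 5, 10 (A-positions 3,5, B-positions 3,5).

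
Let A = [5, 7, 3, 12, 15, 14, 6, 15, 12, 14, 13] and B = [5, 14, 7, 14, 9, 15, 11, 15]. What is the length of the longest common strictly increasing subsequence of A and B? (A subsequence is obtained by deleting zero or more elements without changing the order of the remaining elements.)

For each value that appears in both, track the longest common increasing run ending there.
The best achievable length is 4; one witness is 5, 7, 14, 15 (A-positions 1,2,6,8, B-positions 1,3,4,6).

4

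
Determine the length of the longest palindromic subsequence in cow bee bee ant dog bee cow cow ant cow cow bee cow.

One longest palindromic subsequence is cow bee cow cow ant cow cow bee cow (positions 1,2,7,8,9,10,11,12,13); it reads the same forward and backward, and the interval DP gives dp[1][13] = 9.

9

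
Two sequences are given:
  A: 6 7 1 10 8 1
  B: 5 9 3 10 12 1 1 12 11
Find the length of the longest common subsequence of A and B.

2

A longest common subsequence is 1, 1 (length 2); the LCS DP confirms no longer common subsequence exists.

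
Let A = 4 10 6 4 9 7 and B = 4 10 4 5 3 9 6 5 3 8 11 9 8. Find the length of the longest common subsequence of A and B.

Backtracking the LCS table gives one alignment: 4 (A1,B1) → 10 (A2,B2) → 6 (A3,B7) → 9 (A5,B12).
So the longest common subsequence has length 4.

4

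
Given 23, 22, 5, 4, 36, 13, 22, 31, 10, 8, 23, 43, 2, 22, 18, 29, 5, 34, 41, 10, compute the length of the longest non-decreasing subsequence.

7

Let dp[i] be the longest non-decreasing subsequence ending at position i. Then dp = [1, 1, 1, 1, 2, 2, 3, 4, 2, 2, 4, 5, 1, 4, 3, 5, 2, 6, 7, 3].
The maximum is 7; one witness is 5, 13, 22, 23, 29, 34, 41 at positions 3,6,7,11,16,18,19.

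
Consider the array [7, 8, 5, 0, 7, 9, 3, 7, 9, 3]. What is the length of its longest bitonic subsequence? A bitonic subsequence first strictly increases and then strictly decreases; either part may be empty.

5

One longest bitonic subsequence is 7, 8, 9, 7, 3 (positions 1,2,6,8,10): it rises to 9 then falls. Length 5 is optimal.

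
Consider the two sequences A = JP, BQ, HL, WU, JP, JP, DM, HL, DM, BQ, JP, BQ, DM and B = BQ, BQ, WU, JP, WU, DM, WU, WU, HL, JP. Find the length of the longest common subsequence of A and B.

6

A longest common subsequence is BQ, WU, JP, DM, HL, JP (length 6); the LCS DP confirms no longer common subsequence exists.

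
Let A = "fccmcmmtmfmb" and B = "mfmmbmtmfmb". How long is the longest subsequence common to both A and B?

9

A longest common subsequence is fmmmtmfmb (length 9); the LCS DP confirms no longer common subsequence exists.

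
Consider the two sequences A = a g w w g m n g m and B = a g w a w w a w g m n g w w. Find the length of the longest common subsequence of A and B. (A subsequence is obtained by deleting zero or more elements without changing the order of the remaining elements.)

A longest common subsequence is agwwgmng (length 8); the LCS DP confirms no longer common subsequence exists.

8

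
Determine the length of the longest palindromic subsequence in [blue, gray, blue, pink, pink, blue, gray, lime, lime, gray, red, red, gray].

6

One longest palindromic subsequence is gray gray lime lime gray gray (positions 2,7,8,9,10,13); it reads the same forward and backward, and the interval DP gives dp[1][13] = 6.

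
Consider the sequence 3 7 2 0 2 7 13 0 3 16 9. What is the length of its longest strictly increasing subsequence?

5

Scanning left to right, the best length ending at each element is: 3→1, 7→2, 2→1, 0→1, 2→2, 7→3, 13→4, 0→1, 3→3, 16→5, 9→4.
So the longest increasing subsequence has length 5, e.g. 0, 2, 7, 13, 16.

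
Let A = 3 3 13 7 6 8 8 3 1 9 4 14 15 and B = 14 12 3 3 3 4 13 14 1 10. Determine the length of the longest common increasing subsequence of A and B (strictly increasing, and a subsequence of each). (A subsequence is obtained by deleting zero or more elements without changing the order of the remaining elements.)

For each value that appears in both, track the longest common increasing run ending there.
The best achievable length is 3; one witness is 3, 4, 14 (A-positions 1,11,12, B-positions 3,6,8).

3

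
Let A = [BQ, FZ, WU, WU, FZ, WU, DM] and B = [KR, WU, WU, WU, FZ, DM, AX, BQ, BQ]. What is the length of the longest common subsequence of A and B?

4

A longest common subsequence is WU, WU, FZ, DM (length 4); the LCS DP confirms no longer common subsequence exists.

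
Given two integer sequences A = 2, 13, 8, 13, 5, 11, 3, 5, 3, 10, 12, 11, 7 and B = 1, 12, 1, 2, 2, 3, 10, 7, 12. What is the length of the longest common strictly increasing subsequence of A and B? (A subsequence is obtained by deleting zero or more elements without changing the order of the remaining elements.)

4

For each value that appears in both, track the longest common increasing run ending there.
The best achievable length is 4; one witness is 2, 3, 10, 12 (A-positions 1,7,10,11, B-positions 4,6,7,9).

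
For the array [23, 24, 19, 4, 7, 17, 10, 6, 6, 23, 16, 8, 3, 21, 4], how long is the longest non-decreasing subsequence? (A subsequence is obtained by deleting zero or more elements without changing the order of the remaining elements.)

5

Scanning left to right, the best length ending at each element is: 23→1, 24→2, 19→1, 4→1, 7→2, 17→3, 10→3, 6→2, 6→3, 23→4, 16→4, 8→4, 3→1, 21→5, 4→2.
So the longest non-decreasing subsequence has length 5, e.g. 4, 7, 10, 16, 21.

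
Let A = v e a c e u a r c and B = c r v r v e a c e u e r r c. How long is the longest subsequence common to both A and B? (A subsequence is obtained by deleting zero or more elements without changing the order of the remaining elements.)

8

A longest common subsequence is veaceurc (length 8); the LCS DP confirms no longer common subsequence exists.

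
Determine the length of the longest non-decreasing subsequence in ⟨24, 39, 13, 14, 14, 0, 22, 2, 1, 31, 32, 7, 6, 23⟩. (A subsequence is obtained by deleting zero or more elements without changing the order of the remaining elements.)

6

One longest non-decreasing subsequence is 13, 14, 14, 22, 31, 32 (positions 3,4,5,7,10,11), of length 6; no longer one exists.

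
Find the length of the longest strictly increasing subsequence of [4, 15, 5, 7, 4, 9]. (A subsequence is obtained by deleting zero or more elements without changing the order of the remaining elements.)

Let dp[i] be the longest increasing subsequence ending at position i. Then dp = [1, 2, 2, 3, 1, 4].
The maximum is 4; one witness is 4, 5, 7, 9 at positions 1,3,4,6.

4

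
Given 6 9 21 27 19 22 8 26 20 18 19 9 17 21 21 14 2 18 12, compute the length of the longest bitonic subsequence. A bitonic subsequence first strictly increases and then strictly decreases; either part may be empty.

10

Let inc[i] be the LIS ending at i and dec[i] the longest strictly decreasing subsequence starting at i. inc = [1, 2, 3, 4, 3, 4, 2, 5, 4, 3, 4, 3, 4, 5, 5, 4, 1, 5, 4], dec = [2, 3, 6, 7, 5, 6, 2, 6, 5, 4, 4, 2, 3, 3, 3, 2, 1, 2, 1].
max_i inc[i]+dec[i]−1 = 10, with one witness 6, 9, 21, 27, 26, 20, 19, 17, 14, 12.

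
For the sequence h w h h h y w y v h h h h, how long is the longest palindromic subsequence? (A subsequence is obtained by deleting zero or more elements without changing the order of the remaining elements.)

One longest palindromic subsequence is hhhhywyhhhh (positions 1,3,4,5,6,7,8,10,11,12,13); it reads the same forward and backward, and the interval DP gives dp[1][13] = 11.

11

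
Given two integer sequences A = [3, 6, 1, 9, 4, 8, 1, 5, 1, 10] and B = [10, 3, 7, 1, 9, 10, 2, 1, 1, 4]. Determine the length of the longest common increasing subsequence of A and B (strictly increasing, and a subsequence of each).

For each value that appears in both, track the longest common increasing run ending there.
The best achievable length is 3; one witness is 3, 9, 10 (A-positions 1,4,10, B-positions 2,5,6).

3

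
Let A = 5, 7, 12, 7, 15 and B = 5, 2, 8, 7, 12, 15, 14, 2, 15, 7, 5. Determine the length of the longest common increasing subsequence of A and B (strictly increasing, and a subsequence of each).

A longest common strictly increasing subsequence is 5, 7, 12, 15 (length 4); it appears in order in both A and B, and no longer such subsequence exists.

4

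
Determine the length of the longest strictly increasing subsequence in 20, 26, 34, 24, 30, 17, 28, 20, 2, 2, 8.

One longest increasing subsequence is 20, 26, 34 (positions 1,2,3), of length 3; no longer one exists.

3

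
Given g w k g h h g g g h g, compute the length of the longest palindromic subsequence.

One longest palindromic subsequence is ghggghg (positions 1,5,7,8,9,10,11); it reads the same forward and backward, and the interval DP gives dp[1][11] = 7.

7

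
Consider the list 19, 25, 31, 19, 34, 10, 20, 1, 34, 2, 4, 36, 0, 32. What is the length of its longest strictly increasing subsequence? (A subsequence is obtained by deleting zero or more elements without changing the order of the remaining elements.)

5

Let dp[i] be the longest increasing subsequence ending at position i. Then dp = [1, 2, 3, 1, 4, 1, 2, 1, 4, 2, 3, 5, 1, 4].
The maximum is 5; one witness is 19, 25, 31, 34, 36 at positions 1,2,3,5,12.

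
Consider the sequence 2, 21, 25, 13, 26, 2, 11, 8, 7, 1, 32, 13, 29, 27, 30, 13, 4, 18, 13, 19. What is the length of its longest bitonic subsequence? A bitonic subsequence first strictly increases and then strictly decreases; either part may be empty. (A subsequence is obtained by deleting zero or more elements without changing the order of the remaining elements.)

Let inc[i] be the LIS ending at i and dec[i] the longest strictly decreasing subsequence starting at i. inc = [1, 2, 3, 2, 4, 1, 2, 2, 2, 1, 5, 3, 5, 5, 6, 3, 2, 4, 3, 5], dec = [2, 6, 6, 5, 5, 2, 4, 3, 2, 1, 5, 2, 4, 3, 3, 2, 1, 2, 1, 1].
max_i inc[i]+dec[i]−1 = 9, with one witness 2, 21, 25, 26, 32, 29, 27, 18, 13.

9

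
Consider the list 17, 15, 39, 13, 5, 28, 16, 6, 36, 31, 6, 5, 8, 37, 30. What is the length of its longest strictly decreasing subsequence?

Scanning left to right, the best length ending at each element is: 17→1, 15→2, 39→1, 13→3, 5→4, 28→2, 16→3, 6→4, 36→2, 31→3, 6→4, 5→5, 8→4, 37→2, 30→4.
So the longest decreasing subsequence has length 5, e.g. 17, 15, 13, 6, 5.

5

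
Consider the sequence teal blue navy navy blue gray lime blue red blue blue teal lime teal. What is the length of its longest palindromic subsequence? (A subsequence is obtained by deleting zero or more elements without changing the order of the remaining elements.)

One longest palindromic subsequence is teal lime blue blue blue lime teal (positions 1,7,8,10,11,13,14); it reads the same forward and backward, and the interval DP gives dp[1][14] = 7.

7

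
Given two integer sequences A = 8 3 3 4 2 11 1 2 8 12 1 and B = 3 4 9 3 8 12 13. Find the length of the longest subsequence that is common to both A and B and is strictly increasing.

4

A longest common strictly increasing subsequence is 3, 4, 8, 12 (length 4); it appears in order in both A and B, and no longer such subsequence exists.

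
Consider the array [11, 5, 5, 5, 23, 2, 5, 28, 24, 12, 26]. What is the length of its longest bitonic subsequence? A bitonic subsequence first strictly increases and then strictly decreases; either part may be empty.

One longest bitonic subsequence is 11, 23, 28, 24, 12 (positions 1,5,8,9,10): it rises to 28 then falls. Length 5 is optimal.

5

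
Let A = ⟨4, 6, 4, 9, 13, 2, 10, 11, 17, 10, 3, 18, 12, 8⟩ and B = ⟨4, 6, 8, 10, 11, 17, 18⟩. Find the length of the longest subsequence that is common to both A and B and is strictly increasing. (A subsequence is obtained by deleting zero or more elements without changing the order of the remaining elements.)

6

For each value that appears in both, track the longest common increasing run ending there.
The best achievable length is 6; one witness is 4, 6, 10, 11, 17, 18 (A-positions 1,2,7,8,9,12, B-positions 1,2,4,5,6,7).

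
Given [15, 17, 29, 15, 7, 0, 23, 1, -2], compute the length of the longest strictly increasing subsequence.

Let dp[i] be the longest increasing subsequence ending at position i. Then dp = [1, 2, 3, 1, 1, 1, 3, 2, 1].
The maximum is 3; one witness is 15, 17, 29 at positions 1,2,3.

3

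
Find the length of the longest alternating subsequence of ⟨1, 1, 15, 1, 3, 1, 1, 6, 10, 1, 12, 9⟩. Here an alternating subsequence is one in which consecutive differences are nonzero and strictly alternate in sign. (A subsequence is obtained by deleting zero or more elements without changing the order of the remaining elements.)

9

A longest alternating subsequence is 1, 15, 1, 3, 1, 6, 1, 12, 9 (positions 1,3,4,5,6,8,10,11,12); its 8 consecutive differences strictly alternate in sign, and length 9 is optimal.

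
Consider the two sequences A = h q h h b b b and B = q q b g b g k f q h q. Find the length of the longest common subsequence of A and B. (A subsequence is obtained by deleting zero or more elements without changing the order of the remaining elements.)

3

A longest common subsequence is qbb (length 3); the LCS DP confirms no longer common subsequence exists.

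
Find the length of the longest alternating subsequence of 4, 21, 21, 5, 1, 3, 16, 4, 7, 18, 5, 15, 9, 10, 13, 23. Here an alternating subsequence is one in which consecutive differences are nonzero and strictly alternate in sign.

A longest alternating subsequence is 4, 21, 5, 16, 4, 7, 5, 15, 9, 10 (positions 1,2,4,7,8,9,11,12,13,14); its 9 consecutive differences strictly alternate in sign, and length 10 is optimal.

10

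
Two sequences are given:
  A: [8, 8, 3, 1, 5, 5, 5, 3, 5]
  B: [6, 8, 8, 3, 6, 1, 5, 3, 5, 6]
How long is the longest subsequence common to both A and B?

7

Backtracking the LCS table gives one alignment: 8 (A1,B2) → 8 (A2,B3) → 3 (A3,B4) → 1 (A4,B6) → 5 (A7,B7) → 3 (A8,B8) → 5 (A9,B9).
So the longest common subsequence has length 7.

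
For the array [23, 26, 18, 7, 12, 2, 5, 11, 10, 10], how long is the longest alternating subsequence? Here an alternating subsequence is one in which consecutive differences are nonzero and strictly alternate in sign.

7

Track the best alternating length ending on an up-step vs a down-step at each position: up/down = 1/1, 2/1, 1/3, 1/3, 4/3, 1/5, 6/5, 6/5, 6/7, 6/7.
The maximum over both is 7; one such subsequence is 23, 26, 7, 12, 2, 11, 10.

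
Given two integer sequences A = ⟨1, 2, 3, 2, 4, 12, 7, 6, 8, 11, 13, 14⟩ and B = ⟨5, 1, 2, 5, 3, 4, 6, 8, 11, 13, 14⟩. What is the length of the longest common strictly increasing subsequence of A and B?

For each value that appears in both, track the longest common increasing run ending there.
The best achievable length is 9; one witness is 1, 2, 3, 4, 6, 8, 11, 13, 14 (A-positions 1,2,3,5,8,9,10,11,12, B-positions 2,3,5,6,7,8,9,10,11).

9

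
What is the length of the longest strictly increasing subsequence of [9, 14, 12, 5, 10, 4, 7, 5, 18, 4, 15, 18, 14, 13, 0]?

4

Scanning left to right, the best length ending at each element is: 9→1, 14→2, 12→2, 5→1, 10→2, 4→1, 7→2, 5→2, 18→3, 4→1, 15→3, 18→4, 14→3, 13→3, 0→1.
So the longest increasing subsequence has length 4, e.g. 9, 14, 15, 18.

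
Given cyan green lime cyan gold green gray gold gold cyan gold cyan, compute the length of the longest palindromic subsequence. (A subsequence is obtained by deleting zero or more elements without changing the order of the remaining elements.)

7

Using dp[i][j] = 2 + dp[i+1][j−1] if the ends match, else max(dp[i+1][j], dp[i][j−1]):
dp[1][12] = 7. A witness is cyan cyan gold gold gold cyan cyan at positions 1,4,5,8,9,10,12.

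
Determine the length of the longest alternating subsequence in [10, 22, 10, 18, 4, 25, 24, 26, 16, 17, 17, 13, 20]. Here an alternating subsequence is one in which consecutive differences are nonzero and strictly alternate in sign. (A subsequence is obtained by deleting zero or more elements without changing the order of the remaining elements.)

Track the best alternating length ending on an up-step vs a down-step at each position: up/down = 1/1, 2/1, 1/3, 4/3, 1/5, 6/1, 6/7, 8/1, 6/9, 10/9, 10/9, 6/11, 12/9.
The maximum over both is 12; one such subsequence is 10, 22, 10, 18, 4, 25, 24, 26, 16, 17, 13, 20.

12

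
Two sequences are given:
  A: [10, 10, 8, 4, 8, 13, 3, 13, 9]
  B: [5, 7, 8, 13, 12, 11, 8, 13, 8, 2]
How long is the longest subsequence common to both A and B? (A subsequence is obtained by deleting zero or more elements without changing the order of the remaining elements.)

3

A longest common subsequence is 8, 8, 13 (length 3); the LCS DP confirms no longer common subsequence exists.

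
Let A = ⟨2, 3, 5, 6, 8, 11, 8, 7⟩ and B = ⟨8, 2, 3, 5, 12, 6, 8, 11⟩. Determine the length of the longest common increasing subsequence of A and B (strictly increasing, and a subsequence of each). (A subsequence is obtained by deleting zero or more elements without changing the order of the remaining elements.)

For each value that appears in both, track the longest common increasing run ending there.
The best achievable length is 6; one witness is 2, 3, 5, 6, 8, 11 (A-positions 1,2,3,4,5,6, B-positions 2,3,4,6,7,8).

6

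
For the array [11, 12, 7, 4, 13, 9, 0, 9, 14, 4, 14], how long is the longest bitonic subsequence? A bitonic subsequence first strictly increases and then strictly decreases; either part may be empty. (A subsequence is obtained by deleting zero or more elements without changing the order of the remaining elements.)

One longest bitonic subsequence is 11, 12, 7, 4, 0 (positions 1,2,3,4,7): it rises to 12 then falls. Length 5 is optimal.

5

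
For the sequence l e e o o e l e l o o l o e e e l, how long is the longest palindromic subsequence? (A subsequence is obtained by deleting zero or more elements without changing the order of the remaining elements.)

Using dp[i][j] = 2 + dp[i+1][j−1] if the ends match, else max(dp[i+1][j], dp[i][j−1]):
dp[1][17] = 13. A witness is leeoolelooeel at positions 1,2,3,4,5,7,8,9,11,13,15,16,17.

13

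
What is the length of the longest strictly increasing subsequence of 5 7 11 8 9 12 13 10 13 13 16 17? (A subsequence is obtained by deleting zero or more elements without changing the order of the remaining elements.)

Let dp[i] be the longest increasing subsequence ending at position i. Then dp = [1, 2, 3, 3, 4, 5, 6, 5, 6, 6, 7, 8].
The maximum is 8; one witness is 5, 7, 8, 9, 12, 13, 16, 17 at positions 1,2,4,5,6,7,11,12.

8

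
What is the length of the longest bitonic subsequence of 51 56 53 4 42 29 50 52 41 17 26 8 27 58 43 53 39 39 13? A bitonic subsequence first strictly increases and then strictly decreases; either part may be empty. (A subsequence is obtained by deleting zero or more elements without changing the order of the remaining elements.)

8

Let inc[i] be the LIS ending at i and dec[i] the longest strictly decreasing subsequence starting at i. inc = [1, 2, 2, 1, 2, 2, 3, 4, 3, 2, 3, 2, 4, 5, 5, 6, 5, 5, 3], dec = [5, 6, 5, 1, 4, 3, 4, 4, 3, 2, 2, 1, 2, 4, 3, 3, 2, 2, 1].
max_i inc[i]+dec[i]−1 = 8, with one witness 4, 42, 50, 52, 58, 53, 39, 13.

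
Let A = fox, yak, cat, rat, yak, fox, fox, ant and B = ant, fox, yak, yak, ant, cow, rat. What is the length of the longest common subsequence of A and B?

Backtracking the LCS table gives one alignment: fox (A1,B2) → yak (A2,B3) → yak (A5,B4) → ant (A8,B5).
So the longest common subsequence has length 4.

4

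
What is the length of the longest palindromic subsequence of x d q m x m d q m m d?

Using dp[i][j] = 2 + dp[i+1][j−1] if the ends match, else max(dp[i+1][j], dp[i][j−1]):
dp[1][11] = 7. A witness is dmmqmmd at positions 2,4,6,8,9,10,11.

7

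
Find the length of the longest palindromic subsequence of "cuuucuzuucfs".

Using dp[i][j] = 2 + dp[i+1][j−1] if the ends match, else max(dp[i+1][j], dp[i][j−1]):
dp[1][12] = 9. A witness is cuuucuuuc at positions 1,2,3,4,5,6,8,9,10.

9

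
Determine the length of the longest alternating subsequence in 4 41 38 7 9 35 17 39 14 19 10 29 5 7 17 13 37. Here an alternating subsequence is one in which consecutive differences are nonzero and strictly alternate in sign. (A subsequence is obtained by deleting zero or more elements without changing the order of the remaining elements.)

14

A longest alternating subsequence is 4, 41, 7, 35, 17, 39, 14, 19, 10, 29, 5, 17, 13, 37 (positions 1,2,4,6,7,8,9,10,11,12,13,15,16,17); its 13 consecutive differences strictly alternate in sign, and length 14 is optimal.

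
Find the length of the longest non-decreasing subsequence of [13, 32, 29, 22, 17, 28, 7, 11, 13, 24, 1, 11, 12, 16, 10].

One longest non-decreasing subsequence is 7, 11, 11, 12, 16 (positions 7,8,12,13,14), of length 5; no longer one exists.

5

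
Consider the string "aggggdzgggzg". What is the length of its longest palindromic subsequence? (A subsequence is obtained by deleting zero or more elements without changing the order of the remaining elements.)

9

One longest palindromic subsequence is ggggzgggg (positions 2,3,4,5,7,8,9,10,12); it reads the same forward and backward, and the interval DP gives dp[1][12] = 9.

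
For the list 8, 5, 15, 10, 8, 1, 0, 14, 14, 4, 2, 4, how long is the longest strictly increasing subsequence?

3

One longest increasing subsequence is 8, 10, 14 (positions 1,4,8), of length 3; no longer one exists.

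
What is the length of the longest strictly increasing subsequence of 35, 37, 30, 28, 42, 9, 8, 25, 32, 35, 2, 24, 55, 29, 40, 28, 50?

6

Let dp[i] be the longest increasing subsequence ending at position i. Then dp = [1, 2, 1, 1, 3, 1, 1, 2, 3, 4, 1, 2, 5, 3, 5, 3, 6].
The maximum is 6; one witness is 9, 25, 32, 35, 40, 50 at positions 6,8,9,10,15,17.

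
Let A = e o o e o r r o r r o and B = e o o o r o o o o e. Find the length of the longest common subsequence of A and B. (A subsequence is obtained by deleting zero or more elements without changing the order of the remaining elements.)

Backtracking the LCS table gives one alignment: e (A1,B1) → o (A2,B2) → o (A3,B3) → o (A5,B4) → r (A6,B5) → o (A8,B8) → o (A11,B9).
So the longest common subsequence has length 7.

7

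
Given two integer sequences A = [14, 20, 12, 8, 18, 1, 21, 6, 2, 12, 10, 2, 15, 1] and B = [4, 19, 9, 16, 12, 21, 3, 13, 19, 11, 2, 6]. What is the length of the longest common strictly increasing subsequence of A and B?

2

For each value that appears in both, track the longest common increasing run ending there.
The best achievable length is 2; one witness is 12, 21 (A-positions 3,7, B-positions 5,6).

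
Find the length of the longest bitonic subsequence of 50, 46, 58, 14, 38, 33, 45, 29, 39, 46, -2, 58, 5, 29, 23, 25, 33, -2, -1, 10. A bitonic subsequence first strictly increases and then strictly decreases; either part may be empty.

One longest bitonic subsequence is 14, 38, 45, 46, 58, 29, 25, 10 (positions 4,5,7,10,12,14,16,20): it rises to 58 then falls. Length 8 is optimal.

8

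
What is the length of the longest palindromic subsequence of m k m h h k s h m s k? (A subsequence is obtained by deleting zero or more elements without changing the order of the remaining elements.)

7

Using dp[i][j] = 2 + dp[i+1][j−1] if the ends match, else max(dp[i+1][j], dp[i][j−1]):
dp[1][11] = 7. A witness is kmhshmk at positions 2,3,4,7,8,9,11.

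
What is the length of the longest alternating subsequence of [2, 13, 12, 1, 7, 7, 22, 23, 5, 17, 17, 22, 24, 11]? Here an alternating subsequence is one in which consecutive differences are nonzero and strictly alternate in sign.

Track the best alternating length ending on an up-step vs a down-step at each position: up/down = 1/1, 2/1, 2/3, 1/3, 4/3, 4/3, 4/1, 4/1, 4/5, 6/5, 6/5, 6/5, 6/1, 6/7.
The maximum over both is 7; one such subsequence is 2, 13, 1, 7, 5, 17, 11.

7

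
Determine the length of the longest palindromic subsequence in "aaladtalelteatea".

Using dp[i][j] = 2 + dp[i+1][j−1] if the ends match, else max(dp[i+1][j], dp[i][j−1]):
dp[1][16] = 9. A witness is ataeteata at positions 1,6,7,9,11,12,13,14,16.

9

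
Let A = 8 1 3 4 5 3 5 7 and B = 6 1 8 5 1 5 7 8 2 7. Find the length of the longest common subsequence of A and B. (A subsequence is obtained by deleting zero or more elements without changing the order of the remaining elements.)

4

A longest common subsequence is 8, 1, 5, 7 (length 4); the LCS DP confirms no longer common subsequence exists.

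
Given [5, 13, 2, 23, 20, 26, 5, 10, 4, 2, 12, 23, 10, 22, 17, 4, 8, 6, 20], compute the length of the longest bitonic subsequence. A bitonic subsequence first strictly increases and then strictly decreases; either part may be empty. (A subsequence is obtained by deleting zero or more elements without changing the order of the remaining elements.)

9

One longest bitonic subsequence is 5, 13, 23, 26, 23, 22, 17, 8, 6 (positions 1,2,4,6,12,14,15,17,18): it rises to 26 then falls. Length 9 is optimal.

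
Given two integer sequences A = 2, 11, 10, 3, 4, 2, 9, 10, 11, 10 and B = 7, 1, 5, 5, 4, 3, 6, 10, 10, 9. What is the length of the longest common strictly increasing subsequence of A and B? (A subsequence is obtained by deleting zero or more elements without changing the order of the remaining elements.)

2

For each value that appears in both, track the longest common increasing run ending there.
The best achievable length is 2; one witness is 4, 10 (A-positions 5,8, B-positions 5,8).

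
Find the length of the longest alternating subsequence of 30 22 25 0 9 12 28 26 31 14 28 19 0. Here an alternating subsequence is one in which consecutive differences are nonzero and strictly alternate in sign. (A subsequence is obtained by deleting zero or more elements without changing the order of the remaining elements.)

10

Track the best alternating length ending on an up-step vs a down-step at each position: up/down = 1/1, 1/2, 3/2, 1/4, 5/4, 5/4, 5/2, 5/6, 7/1, 5/8, 9/8, 9/10, 1/10.
The maximum over both is 10; one such subsequence is 30, 22, 25, 0, 28, 26, 31, 14, 28, 19.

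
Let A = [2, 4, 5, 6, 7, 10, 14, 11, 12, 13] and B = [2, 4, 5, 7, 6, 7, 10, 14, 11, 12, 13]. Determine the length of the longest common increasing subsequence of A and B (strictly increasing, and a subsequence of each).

9

For each value that appears in both, track the longest common increasing run ending there.
The best achievable length is 9; one witness is 2, 4, 5, 6, 7, 10, 11, 12, 13 (A-positions 1,2,3,4,5,6,8,9,10, B-positions 1,2,3,5,6,7,9,10,11).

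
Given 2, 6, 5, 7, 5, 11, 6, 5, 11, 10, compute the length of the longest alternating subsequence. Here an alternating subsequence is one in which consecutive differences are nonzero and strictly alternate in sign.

Track the best alternating length ending on an up-step vs a down-step at each position: up/down = 1/1, 2/1, 2/3, 4/1, 2/5, 6/1, 6/7, 2/7, 8/1, 8/9.
The maximum over both is 9; one such subsequence is 2, 6, 5, 7, 5, 11, 6, 11, 10.

9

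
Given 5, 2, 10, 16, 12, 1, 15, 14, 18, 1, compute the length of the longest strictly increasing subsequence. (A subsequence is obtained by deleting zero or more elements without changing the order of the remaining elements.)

5

Scanning left to right, the best length ending at each element is: 5→1, 2→1, 10→2, 16→3, 12→3, 1→1, 15→4, 14→4, 18→5, 1→1.
So the longest increasing subsequence has length 5, e.g. 5, 10, 12, 15, 18.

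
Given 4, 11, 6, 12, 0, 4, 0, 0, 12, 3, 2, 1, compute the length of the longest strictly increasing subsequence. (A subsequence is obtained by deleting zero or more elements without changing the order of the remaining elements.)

3

One longest increasing subsequence is 4, 11, 12 (positions 1,2,4), of length 3; no longer one exists.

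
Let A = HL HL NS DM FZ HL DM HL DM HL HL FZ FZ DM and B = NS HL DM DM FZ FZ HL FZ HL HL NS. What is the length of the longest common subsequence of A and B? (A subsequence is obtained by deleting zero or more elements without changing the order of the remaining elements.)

6

Backtracking the LCS table gives one alignment: HL (A1,B2) → DM (A4,B4) → FZ (A5,B6) → HL (A6,B7) → HL (A8,B9) → HL (A10,B10).
So the longest common subsequence has length 6.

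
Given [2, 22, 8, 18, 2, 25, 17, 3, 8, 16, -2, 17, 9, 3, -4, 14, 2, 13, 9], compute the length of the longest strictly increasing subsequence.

Scanning left to right, the best length ending at each element is: 2→1, 22→2, 8→2, 18→3, 2→1, 25→4, 17→3, 3→2, 8→3, 16→4, -2→1, 17→5, 9→4, 3→2, -4→1, 14→5, 2→2, 13→5, 9→4.
So the longest increasing subsequence has length 5, e.g. 2, 3, 8, 16, 17.

5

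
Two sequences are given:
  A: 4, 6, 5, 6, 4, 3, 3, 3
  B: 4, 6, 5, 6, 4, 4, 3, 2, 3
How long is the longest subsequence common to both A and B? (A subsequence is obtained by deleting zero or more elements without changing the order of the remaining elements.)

7

A longest common subsequence is 4, 6, 5, 6, 4, 3, 3 (length 7); the LCS DP confirms no longer common subsequence exists.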